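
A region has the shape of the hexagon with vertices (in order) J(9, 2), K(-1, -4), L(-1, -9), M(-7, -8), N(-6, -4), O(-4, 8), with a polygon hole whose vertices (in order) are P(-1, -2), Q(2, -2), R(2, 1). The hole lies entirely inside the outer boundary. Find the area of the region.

Outer boundary:
Apply the shoelace formula: 2A = Σ (x_i·y_{i+1} − x_{i+1}·y_i), indices taken mod 6.
Σ = (-34) + (5) + (-55) + (-20) + (-64) + (-80) = -248
Area = |Σ|/2 = 124.
Hole:
Apply the shoelace (surveyor's) formula: 2A = Σ (x_i·y_{i+1} − x_{i+1}·y_i), indices taken mod 3.
Σ = (6) + (6) + (-3) = 9
Area = |Σ|/2 = 4.5.
Net area = 124 − 4.5 = 119.5.

119.5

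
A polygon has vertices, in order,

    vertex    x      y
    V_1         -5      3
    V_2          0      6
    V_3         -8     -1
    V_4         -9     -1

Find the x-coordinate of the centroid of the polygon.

Apply Gauss's area formula. First the cross-terms c_i = x_i·y_{i+1} − x_{i+1}·y_i:
  -30, 48, -1, -32  ⇒  2A = -15, A = -7.5.
Then Σ (x_i + x_{i+1})·c_i = 231, so x̄ = 231 / (6·(-7.5)) = -77/15.

-77/15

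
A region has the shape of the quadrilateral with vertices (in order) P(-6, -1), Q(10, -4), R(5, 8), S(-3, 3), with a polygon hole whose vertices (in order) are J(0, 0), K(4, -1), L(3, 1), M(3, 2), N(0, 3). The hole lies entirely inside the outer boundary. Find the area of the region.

87.5

Outer boundary:
Apply the surveyor's formula: 2A = Σ (x_i·y_{i+1} − x_{i+1}·y_i), indices taken mod 4.
Σ = (34) + (100) + (39) + (21) = 194
Area = |Σ|/2 = 97.
Hole:
Apply the surveyor's formula: 2A = Σ (x_i·y_{i+1} − x_{i+1}·y_i), indices taken mod 5.
Σ = (0) + (7) + (3) + (9) + (0) = 19
Area = |Σ|/2 = 9.5.
Net area = 97 − 9.5 = 87.5.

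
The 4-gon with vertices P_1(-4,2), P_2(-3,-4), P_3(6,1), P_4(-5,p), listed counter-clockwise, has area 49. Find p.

Write out the shoelace sum; only the two edges meeting at P_4 involve p:
2·Area = [(6·p − (-5)·1) + ((-5)·2 − (-4)·p)] + 43
       = 10·p + 38 = 98
⇒ p = 6.

6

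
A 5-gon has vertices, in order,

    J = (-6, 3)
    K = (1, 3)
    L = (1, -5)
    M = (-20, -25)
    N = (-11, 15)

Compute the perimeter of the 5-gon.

98

|JK| = √((7)² + (0)²) = √49 = 7
|KL| = √((0)² + (-8)²) = √64 = 8
|LM| = √((-21)² + (-20)²) = √841 = 29
|MN| = √((9)² + (40)²) = √1681 = 41
|NJ| = √((5)² + (-12)²) = √169 = 13
Perimeter = 7 + 8 + 29 + 41 + 13 = 98.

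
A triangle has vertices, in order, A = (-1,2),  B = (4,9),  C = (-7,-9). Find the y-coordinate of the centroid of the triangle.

Apply Gauss's area formula. First the cross-terms c_i = x_i·y_{i+1} − x_{i+1}·y_i:
  -17, 27, -23  ⇒  2A = -13, A = -6.5.
Then Σ (y_i + y_{i+1})·c_i = -26, so ȳ = -26 / (6·(-6.5)) = 2/3.

2/3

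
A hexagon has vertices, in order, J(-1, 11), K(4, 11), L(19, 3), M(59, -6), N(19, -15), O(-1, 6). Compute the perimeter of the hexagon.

|JK| = √((5)² + (0)²) = √25 = 5
|KL| = √((15)² + (-8)²) = √289 = 17
|LM| = √((40)² + (-9)²) = √1681 = 41
|MN| = √((-40)² + (-9)²) = √1681 = 41
|NO| = √((-20)² + (21)²) = √841 = 29
|OJ| = √((0)² + (5)²) = √25 = 5
Perimeter = 5 + 17 + 41 + 41 + 29 + 5 = 138.

138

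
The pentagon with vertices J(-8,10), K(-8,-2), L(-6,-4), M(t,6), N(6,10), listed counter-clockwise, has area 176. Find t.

The doubled signed area Σ (x_i y_{i+1} − x_{i+1} y_i) is linear in t.
With t=0 it equals 184; the coefficient of t is 14 (from the two edges through M).
So 14·t + 184 = 2·176 = 352 ⇒ t = 12.

12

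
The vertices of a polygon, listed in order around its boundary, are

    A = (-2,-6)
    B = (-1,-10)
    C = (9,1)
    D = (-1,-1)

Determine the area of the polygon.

Σ = (14) + (89) + (-8) + (4) = 99
Area = |Σ|/2 = 49.5.

49.5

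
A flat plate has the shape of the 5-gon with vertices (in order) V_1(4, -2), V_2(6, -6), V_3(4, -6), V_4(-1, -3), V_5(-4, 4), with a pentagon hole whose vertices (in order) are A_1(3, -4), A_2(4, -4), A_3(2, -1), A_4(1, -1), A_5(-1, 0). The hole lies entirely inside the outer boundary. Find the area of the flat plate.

28

Outer boundary:
Σ = (-12) + (-12) + (-18) + (-16) + (-8) = -66
Area = |Σ|/2 = 33.
Hole:
Apply Gauss's area formula: 2A = Σ (x_i·y_{i+1} − x_{i+1}·y_i), indices taken mod 5.
Cross-terms: 4, 4, -1, -1, 4  ⇒  Σ = 10
Area = |Σ|/2 = 5.
Net area = 33 − 5 = 28.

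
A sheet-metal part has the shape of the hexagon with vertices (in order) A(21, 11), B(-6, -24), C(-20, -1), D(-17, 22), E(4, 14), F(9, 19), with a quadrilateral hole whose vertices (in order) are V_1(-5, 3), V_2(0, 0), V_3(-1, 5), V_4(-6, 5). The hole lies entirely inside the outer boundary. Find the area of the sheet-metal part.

Outer boundary:
Apply the surveyor's formula: 2A = Σ (x_i·y_{i+1} − x_{i+1}·y_i), indices taken mod 6.
Σ = (-438) + (-474) + (-457) + (-326) + (-50) + (-300) = -2045
Area = |Σ|/2 = 1022.5.
Hole:
Σ = (0) + (0) + (25) + (7) = 32
Area = |Σ|/2 = 16.
Net area = 1022.5 − 16 = 1006.5.

1006.5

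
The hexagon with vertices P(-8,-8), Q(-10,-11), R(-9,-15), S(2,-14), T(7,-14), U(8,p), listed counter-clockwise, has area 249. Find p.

Write out the shoelace sum; only the two edges meeting at U involve p:
2·Area = [(7·p − 8·(-14)) + (8·(-8) − (-8)·p)] + 285
       = 15·p + 333 = 498
⇒ p = 11.

11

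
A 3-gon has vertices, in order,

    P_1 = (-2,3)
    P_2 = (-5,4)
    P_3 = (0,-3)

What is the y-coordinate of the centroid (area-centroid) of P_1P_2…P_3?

Apply the surveyor's formula. First the cross-terms c_i = x_i·y_{i+1} − x_{i+1}·y_i:
  7, 15, -6  ⇒  2A = 16, A = 8.
Then Σ (y_i + y_{i+1})·c_i = 64, so ȳ = 64 / (6·8) = 4/3.

4/3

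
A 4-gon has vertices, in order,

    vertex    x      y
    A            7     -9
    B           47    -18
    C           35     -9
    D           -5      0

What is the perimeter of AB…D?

112

|AB| = √((40)² + (-9)²) = √1681 = 41
|BC| = √((-12)² + (9)²) = √225 = 15
|CD| = √((-40)² + (9)²) = √1681 = 41
|DA| = √((12)² + (-9)²) = √225 = 15
Perimeter = 41 + 15 + 41 + 15 = 112.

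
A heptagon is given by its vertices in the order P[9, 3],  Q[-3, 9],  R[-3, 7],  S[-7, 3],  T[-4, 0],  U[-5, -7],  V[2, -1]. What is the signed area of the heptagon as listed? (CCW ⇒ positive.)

105

Apply Gauss's area formula: 2A = Σ (x_i·y_{i+1} − x_{i+1}·y_i), indices taken mod 7.
P→Q: (9)(9) − (-3)(3) = 90
Q→R: (-3)(7) − (-3)(9) = 6
R→S: (-3)(3) − (-7)(7) = 40
S→T: (-7)(0) − (-4)(3) = 12
T→U: (-4)(-7) − (-5)(0) = 28
U→V: (-5)(-1) − (2)(-7) = 19
V→P: (2)(3) − (9)(-1) = 15
Σ = 210
Signed area = Σ/2 = 105 (positive ⇒ counter-clockwise traversal).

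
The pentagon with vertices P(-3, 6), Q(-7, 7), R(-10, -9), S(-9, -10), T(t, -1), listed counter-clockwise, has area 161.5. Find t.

Write out the shoelace sum; only the two edges meeting at T involve t:
2·Area = [((-9)·(-1) − t·(-10)) + (t·6 − (-3)·(-1))] + 173
       = 16·t + 179 = 323
⇒ t = 9.

9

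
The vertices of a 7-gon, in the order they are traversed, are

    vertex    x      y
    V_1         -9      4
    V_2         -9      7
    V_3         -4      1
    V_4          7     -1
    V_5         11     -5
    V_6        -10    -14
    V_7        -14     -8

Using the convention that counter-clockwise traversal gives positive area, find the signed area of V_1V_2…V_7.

-241.5

V_1→V_2: (-9)(7) − (-9)(4) = -27
V_2→V_3: (-9)(1) − (-4)(7) = 19
V_3→V_4: (-4)(-1) − (7)(1) = -3
V_4→V_5: (7)(-5) − (11)(-1) = -24
V_5→V_6: (11)(-14) − (-10)(-5) = -204
V_6→V_7: (-10)(-8) − (-14)(-14) = -116
V_7→V_1: (-14)(4) − (-9)(-8) = -128
Σ = -483
Signed area = Σ/2 = -241.5 (negative ⇒ clockwise traversal).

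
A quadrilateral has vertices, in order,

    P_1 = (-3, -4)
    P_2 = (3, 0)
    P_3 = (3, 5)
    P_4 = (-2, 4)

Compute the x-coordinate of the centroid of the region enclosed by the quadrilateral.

4/69

Apply the shoelace formula. First the cross-terms c_i = x_i·y_{i+1} − x_{i+1}·y_i:
  12, 15, 22, 20  ⇒  2A = 69, A = 34.5.
Then Σ (x_i + x_{i+1})·c_i = 12, so x̄ = 12 / (6·34.5) = 4/69.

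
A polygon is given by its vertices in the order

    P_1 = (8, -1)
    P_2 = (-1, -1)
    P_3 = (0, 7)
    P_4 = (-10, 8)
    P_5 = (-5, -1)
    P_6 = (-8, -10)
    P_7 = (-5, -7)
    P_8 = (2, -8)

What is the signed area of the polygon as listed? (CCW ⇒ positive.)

134

Apply the shoelace (surveyor's) formula: 2A = Σ (x_i·y_{i+1} − x_{i+1}·y_i), indices taken mod 8.
P_1→P_2: (8)(-1) − (-1)(-1) = -9
P_2→P_3: (-1)(7) − (0)(-1) = -7
P_3→P_4: (0)(8) − (-10)(7) = 70
P_4→P_5: (-10)(-1) − (-5)(8) = 50
P_5→P_6: (-5)(-10) − (-8)(-1) = 42
P_6→P_7: (-8)(-7) − (-5)(-10) = 6
P_7→P_8: (-5)(-8) − (2)(-7) = 54
P_8→P_1: (2)(-1) − (8)(-8) = 62
Σ = 268
Signed area = Σ/2 = 134 (positive ⇒ counter-clockwise traversal).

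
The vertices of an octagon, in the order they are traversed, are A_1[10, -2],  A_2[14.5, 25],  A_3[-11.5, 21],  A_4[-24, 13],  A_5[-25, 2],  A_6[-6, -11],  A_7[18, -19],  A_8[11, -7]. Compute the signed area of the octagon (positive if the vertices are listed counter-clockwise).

1116.25

Apply the surveyor's formula: 2A = Σ (x_i·y_{i+1} − x_{i+1}·y_i), indices taken mod 8.
A_1→A_2: (10)(25) − (14.5)(-2) = 279
A_2→A_3: (14.5)(21) − (-11.5)(25) = 592
A_3→A_4: (-11.5)(13) − (-24)(21) = 354.5
A_4→A_5: (-24)(2) − (-25)(13) = 277
A_5→A_6: (-25)(-11) − (-6)(2) = 287
A_6→A_7: (-6)(-19) − (18)(-11) = 312
A_7→A_8: (18)(-7) − (11)(-19) = 83
A_8→A_1: (11)(-2) − (10)(-7) = 48
Σ = 2232.5
Signed area = Σ/2 = 1116.25 (positive ⇒ counter-clockwise traversal).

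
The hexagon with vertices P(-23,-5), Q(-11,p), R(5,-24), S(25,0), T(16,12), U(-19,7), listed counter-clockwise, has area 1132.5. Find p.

The doubled signed area Σ (x_i y_{i+1} − x_{i+1} y_i) is linear in p.
With p=0 it equals 1705; the coefficient of p is -28 (from the two edges through Q).
So -28·p + 1705 = 2·1132.5 = 2265 ⇒ p = -20.

-20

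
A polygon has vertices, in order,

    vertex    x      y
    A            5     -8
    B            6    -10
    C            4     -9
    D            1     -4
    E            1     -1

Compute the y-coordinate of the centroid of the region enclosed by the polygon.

-135/23

Apply the shoelace formula. First the cross-terms c_i = x_i·y_{i+1} − x_{i+1}·y_i:
  -2, -14, -7, 3, -3  ⇒  2A = -23, A = -11.5.
Then Σ (y_i + y_{i+1})·c_i = 405, so ȳ = 405 / (6·(-11.5)) = -135/23.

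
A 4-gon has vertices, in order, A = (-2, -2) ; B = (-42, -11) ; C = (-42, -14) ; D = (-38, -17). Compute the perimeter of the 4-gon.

88

|AB| = √((-40)² + (-9)²) = √1681 = 41
|BC| = √((0)² + (-3)²) = √9 = 3
|CD| = √((4)² + (-3)²) = √25 = 5
|DA| = √((36)² + (15)²) = √1521 = 39
Perimeter = 41 + 3 + 5 + 39 = 88.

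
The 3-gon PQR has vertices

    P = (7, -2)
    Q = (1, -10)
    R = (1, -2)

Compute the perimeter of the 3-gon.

24

|PQ| = √((-6)² + (-8)²) = √100 = 10
|QR| = √((0)² + (8)²) = √64 = 8
|RP| = √((6)² + (0)²) = √36 = 6
Perimeter = 10 + 8 + 6 = 24.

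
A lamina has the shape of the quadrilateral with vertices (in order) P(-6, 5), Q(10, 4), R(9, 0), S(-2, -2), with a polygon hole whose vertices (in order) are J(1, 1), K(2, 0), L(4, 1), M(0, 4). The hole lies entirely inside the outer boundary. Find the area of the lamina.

Outer boundary:
P→Q: (-6)(4) − (10)(5) = -74
Q→R: (10)(0) − (9)(4) = -36
R→S: (9)(-2) − (-2)(0) = -18
S→P: (-2)(5) − (-6)(-2) = -22
Σ = -150
Area = |Σ|/2 = 75.
Hole:
Apply the surveyor's formula: 2A = Σ (x_i·y_{i+1} − x_{i+1}·y_i), indices taken mod 4.
J→K: (1)(0) − (2)(1) = -2
K→L: (2)(1) − (4)(0) = 2
L→M: (4)(4) − (0)(1) = 16
M→J: (0)(1) − (1)(4) = -4
Σ = 12
Area = |Σ|/2 = 6.
Net area = 75 − 6 = 69.

69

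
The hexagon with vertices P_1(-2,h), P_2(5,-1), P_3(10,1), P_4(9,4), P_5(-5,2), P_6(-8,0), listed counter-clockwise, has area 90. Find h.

Write out the shoelace sum; only the two edges meeting at P_1 involve h:
2·Area = [((-8)·h − (-2)·0) + ((-2)·(-1) − 5·h)] + 100
       = -13·h + 102 = 180
⇒ h = -6.

-6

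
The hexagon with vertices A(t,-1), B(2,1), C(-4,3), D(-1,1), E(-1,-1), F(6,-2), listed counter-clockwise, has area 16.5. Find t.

The doubled signed area Σ (x_i y_{i+1} − x_{i+1} y_i) is linear in t.
With t=0 it equals 15; the coefficient of t is 3 (from the two edges through A).
So 3·t + 15 = 2·16.5 = 33 ⇒ t = 6.

6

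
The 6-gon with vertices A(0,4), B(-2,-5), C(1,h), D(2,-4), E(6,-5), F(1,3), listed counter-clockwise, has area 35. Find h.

-5

The doubled signed area Σ (x_i y_{i+1} − x_{i+1} y_i) is linear in h.
With h=0 it equals 50; the coefficient of h is -4 (from the two edges through C).
So -4·h + 50 = 2·35 = 70 ⇒ h = -5.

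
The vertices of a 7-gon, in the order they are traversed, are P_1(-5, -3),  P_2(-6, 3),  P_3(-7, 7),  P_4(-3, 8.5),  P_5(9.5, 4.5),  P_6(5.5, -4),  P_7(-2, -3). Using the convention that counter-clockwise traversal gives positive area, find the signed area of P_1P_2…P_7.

Apply the shoelace formula: 2A = Σ (x_i·y_{i+1} − x_{i+1}·y_i), indices taken mod 7.
Σ = (-33) + (-21) + (-38.5) + (-94.25) + (-62.75) + (-24.5) + (-9) = -283
Signed area = Σ/2 = -141.5 (negative ⇒ clockwise traversal).

-141.5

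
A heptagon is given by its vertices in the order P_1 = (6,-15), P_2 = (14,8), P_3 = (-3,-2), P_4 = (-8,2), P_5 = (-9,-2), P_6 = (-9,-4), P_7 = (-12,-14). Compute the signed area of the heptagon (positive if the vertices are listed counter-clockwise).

Σ = (258) + (-4) + (-22) + (34) + (18) + (78) + (264) = 626
Signed area = Σ/2 = 313 (positive ⇒ counter-clockwise traversal).

313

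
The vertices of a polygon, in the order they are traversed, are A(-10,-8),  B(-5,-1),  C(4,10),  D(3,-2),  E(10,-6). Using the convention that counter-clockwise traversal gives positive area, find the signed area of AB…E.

-126

Apply Gauss's area formula: 2A = Σ (x_i·y_{i+1} − x_{i+1}·y_i), indices taken mod 5.
A→B: (-10)(-1) − (-5)(-8) = -30
B→C: (-5)(10) − (4)(-1) = -46
C→D: (4)(-2) − (3)(10) = -38
D→E: (3)(-6) − (10)(-2) = 2
E→A: (10)(-8) − (-10)(-6) = -140
Σ = -252
Signed area = Σ/2 = -126 (negative ⇒ clockwise traversal).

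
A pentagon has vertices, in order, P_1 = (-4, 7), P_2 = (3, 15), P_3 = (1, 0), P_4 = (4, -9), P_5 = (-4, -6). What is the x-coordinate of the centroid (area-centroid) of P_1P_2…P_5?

Apply Gauss's area formula. First the cross-terms c_i = x_i·y_{i+1} − x_{i+1}·y_i:
  -81, -15, -9, -60, -52  ⇒  2A = -217, A = -108.5.
Then Σ (x_i + x_{i+1})·c_i = 392, so x̄ = 392 / (6·(-108.5)) = -56/93.

-56/93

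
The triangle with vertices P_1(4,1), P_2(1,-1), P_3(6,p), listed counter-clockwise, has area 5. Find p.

The doubled signed area Σ (x_i y_{i+1} − x_{i+1} y_i) is linear in p.
With p=0 it equals 7; the coefficient of p is -3 (from the two edges through P_3).
So -3·p + 7 = 2·5 = 10 ⇒ p = -1.

-1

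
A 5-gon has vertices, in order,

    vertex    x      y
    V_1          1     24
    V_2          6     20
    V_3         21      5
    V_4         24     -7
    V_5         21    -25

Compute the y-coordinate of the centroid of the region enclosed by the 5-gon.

1/3

Apply the shoelace formula. First the cross-terms c_i = x_i·y_{i+1} − x_{i+1}·y_i:
  -124, -390, -267, -453, 529  ⇒  2A = -705, A = -352.5.
Then Σ (y_i + y_{i+1})·c_i = -705, so ȳ = -705 / (6·(-352.5)) = 1/3.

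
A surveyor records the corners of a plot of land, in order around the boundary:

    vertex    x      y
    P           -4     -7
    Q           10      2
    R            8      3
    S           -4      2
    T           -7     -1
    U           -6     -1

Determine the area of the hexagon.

80.5

Σ = (62) + (14) + (28) + (18) + (1) + (38) = 161
Area = |Σ|/2 = 80.5.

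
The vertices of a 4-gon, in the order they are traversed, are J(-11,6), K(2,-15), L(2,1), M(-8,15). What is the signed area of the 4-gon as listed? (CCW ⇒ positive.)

170

Cross-terms: 153, 32, 38, 117  ⇒  Σ = 340
Signed area = Σ/2 = 170 (positive ⇒ counter-clockwise traversal).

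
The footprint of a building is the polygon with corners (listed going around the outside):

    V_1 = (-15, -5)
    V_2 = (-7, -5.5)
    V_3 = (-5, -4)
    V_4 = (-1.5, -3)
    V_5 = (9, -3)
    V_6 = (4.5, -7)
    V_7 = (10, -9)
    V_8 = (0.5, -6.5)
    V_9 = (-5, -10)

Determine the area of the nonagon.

Apply the shoelace (surveyor's) formula: 2A = Σ (x_i·y_{i+1} − x_{i+1}·y_i), indices taken mod 9.
Cross-terms: 47.5, 0.5, 9, 31.5, -49.5, 29.5, -60.5, -37.5, -125  ⇒  Σ = -154.5
Area = |Σ|/2 = 77.25.

77.25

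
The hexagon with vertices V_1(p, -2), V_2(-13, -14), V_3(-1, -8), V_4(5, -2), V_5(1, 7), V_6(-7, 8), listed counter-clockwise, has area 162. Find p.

The doubled signed area Σ (x_i y_{i+1} − x_{i+1} y_i) is linear in p.
With p=0 it equals 214; the coefficient of p is -22 (from the two edges through V_1).
So -22·p + 214 = 2·162 = 324 ⇒ p = -5.

-5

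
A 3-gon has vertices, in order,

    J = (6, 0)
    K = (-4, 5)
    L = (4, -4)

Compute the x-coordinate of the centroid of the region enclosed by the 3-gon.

2

Apply Gauss's area formula. First the cross-terms c_i = x_i·y_{i+1} − x_{i+1}·y_i:
  30, -4, 24  ⇒  2A = 50, A = 25.
Then Σ (x_i + x_{i+1})·c_i = 300, so x̄ = 300 / (6·25) = 2.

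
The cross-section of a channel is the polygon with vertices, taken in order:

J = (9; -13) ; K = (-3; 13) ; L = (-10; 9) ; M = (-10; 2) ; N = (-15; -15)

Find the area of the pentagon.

380.5

Cross-terms: 78, 103, 70, 180, 330  ⇒  Σ = 761
Area = |Σ|/2 = 380.5.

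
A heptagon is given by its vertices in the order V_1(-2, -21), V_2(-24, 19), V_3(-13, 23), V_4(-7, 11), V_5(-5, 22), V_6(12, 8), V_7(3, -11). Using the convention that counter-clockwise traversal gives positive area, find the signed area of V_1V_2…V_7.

Apply Gauss's area formula: 2A = Σ (x_i·y_{i+1} − x_{i+1}·y_i), indices taken mod 7.
Σ = (-542) + (-305) + (18) + (-99) + (-304) + (-156) + (-85) = -1473
Signed area = Σ/2 = -736.5 (negative ⇒ clockwise traversal).

-736.5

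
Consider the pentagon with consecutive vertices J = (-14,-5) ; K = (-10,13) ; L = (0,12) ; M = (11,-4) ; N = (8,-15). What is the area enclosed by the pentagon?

Apply the surveyor's formula: 2A = Σ (x_i·y_{i+1} − x_{i+1}·y_i), indices taken mod 5.
Σ = (-232) + (-120) + (-132) + (-133) + (-250) = -867
Area = |Σ|/2 = 433.5.

433.5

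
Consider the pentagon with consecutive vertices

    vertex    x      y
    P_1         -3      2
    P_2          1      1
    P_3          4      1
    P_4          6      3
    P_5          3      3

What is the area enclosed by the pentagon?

Σ = (-5) + (-3) + (6) + (9) + (15) = 22
Area = |Σ|/2 = 11.

11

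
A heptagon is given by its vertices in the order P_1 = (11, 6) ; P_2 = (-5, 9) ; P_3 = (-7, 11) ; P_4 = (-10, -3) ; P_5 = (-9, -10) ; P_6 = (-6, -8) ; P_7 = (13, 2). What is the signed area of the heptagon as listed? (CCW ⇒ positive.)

Apply the shoelace (surveyor's) formula: 2A = Σ (x_i·y_{i+1} − x_{i+1}·y_i), indices taken mod 7.
Σ = (129) + (8) + (131) + (73) + (12) + (92) + (56) = 501
Signed area = Σ/2 = 250.5 (positive ⇒ counter-clockwise traversal).

250.5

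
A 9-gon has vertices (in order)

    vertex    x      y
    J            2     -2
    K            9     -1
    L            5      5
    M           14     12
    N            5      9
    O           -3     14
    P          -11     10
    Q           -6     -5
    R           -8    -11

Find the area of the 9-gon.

261

J→K: (2)(-1) − (9)(-2) = 16
K→L: (9)(5) − (5)(-1) = 50
L→M: (5)(12) − (14)(5) = -10
M→N: (14)(9) − (5)(12) = 66
N→O: (5)(14) − (-3)(9) = 97
O→P: (-3)(10) − (-11)(14) = 124
P→Q: (-11)(-5) − (-6)(10) = 115
Q→R: (-6)(-11) − (-8)(-5) = 26
R→J: (-8)(-2) − (2)(-11) = 38
Σ = 522
Area = |Σ|/2 = 261.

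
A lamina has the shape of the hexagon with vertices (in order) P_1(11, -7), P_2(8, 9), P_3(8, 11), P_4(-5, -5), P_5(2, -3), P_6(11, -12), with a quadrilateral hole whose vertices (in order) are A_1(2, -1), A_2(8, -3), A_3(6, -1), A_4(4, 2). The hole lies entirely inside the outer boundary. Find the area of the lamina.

127.5

Outer boundary:
Apply Gauss's area formula: 2A = Σ (x_i·y_{i+1} − x_{i+1}·y_i), indices taken mod 6.
P_1→P_2: (11)(9) − (8)(-7) = 155
P_2→P_3: (8)(11) − (8)(9) = 16
P_3→P_4: (8)(-5) − (-5)(11) = 15
P_4→P_5: (-5)(-3) − (2)(-5) = 25
P_5→P_6: (2)(-12) − (11)(-3) = 9
P_6→P_1: (11)(-7) − (11)(-12) = 55
Σ = 275
Area = |Σ|/2 = 137.5.
Hole:
A_1→A_2: (2)(-3) − (8)(-1) = 2
A_2→A_3: (8)(-1) − (6)(-3) = 10
A_3→A_4: (6)(2) − (4)(-1) = 16
A_4→A_1: (4)(-1) − (2)(2) = -8
Σ = 20
Area = |Σ|/2 = 10.
Net area = 137.5 − 10 = 127.5.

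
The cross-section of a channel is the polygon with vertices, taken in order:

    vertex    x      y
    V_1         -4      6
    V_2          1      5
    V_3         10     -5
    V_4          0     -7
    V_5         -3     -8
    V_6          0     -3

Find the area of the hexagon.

87.5

Apply the shoelace (surveyor's) formula: 2A = Σ (x_i·y_{i+1} − x_{i+1}·y_i), indices taken mod 6.
Cross-terms: -26, -55, -70, -21, 9, -12  ⇒  Σ = -175
Area = |Σ|/2 = 87.5.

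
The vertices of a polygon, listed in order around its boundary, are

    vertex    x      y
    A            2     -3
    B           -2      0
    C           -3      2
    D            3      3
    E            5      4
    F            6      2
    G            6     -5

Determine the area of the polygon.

Σ = (-6) + (-4) + (-15) + (-3) + (-14) + (-42) + (-8) = -92
Area = |Σ|/2 = 46.

46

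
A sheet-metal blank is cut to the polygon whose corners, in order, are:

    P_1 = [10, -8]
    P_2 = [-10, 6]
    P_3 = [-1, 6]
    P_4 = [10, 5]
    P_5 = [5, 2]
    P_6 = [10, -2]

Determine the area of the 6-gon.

117

Σ = (-20) + (-54) + (-65) + (-5) + (-30) + (-60) = -234
Area = |Σ|/2 = 117.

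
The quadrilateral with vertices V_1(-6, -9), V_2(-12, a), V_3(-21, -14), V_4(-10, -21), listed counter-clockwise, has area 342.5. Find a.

Write out the shoelace sum; only the two edges meeting at V_2 involve a:
2·Area = [((-6)·a − (-12)·(-9)) + ((-12)·(-14) − (-21)·a)] + 265
       = 15·a + 325 = 685
⇒ a = 24.

24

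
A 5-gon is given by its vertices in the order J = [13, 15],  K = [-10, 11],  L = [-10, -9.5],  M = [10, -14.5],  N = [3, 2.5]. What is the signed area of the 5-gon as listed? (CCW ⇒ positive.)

Σ = (293) + (205) + (240) + (68.5) + (12.5) = 819
Signed area = Σ/2 = 409.5 (positive ⇒ counter-clockwise traversal).

409.5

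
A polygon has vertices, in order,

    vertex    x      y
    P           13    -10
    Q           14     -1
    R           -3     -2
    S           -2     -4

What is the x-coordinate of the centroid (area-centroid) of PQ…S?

80/11

Apply Gauss's area formula. First the cross-terms c_i = x_i·y_{i+1} − x_{i+1}·y_i:
  127, -31, 8, 72  ⇒  2A = 176, A = 88.
Then Σ (x_i + x_{i+1})·c_i = 3840, so x̄ = 3840 / (6·88) = 80/11.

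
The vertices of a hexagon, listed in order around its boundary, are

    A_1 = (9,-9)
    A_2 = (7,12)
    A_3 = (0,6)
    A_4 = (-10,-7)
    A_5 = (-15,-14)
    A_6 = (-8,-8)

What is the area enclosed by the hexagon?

Apply the shoelace (surveyor's) formula: 2A = Σ (x_i·y_{i+1} − x_{i+1}·y_i), indices taken mod 6.
Cross-terms: 171, 42, 60, 35, 8, 144  ⇒  Σ = 460
Area = |Σ|/2 = 230.

230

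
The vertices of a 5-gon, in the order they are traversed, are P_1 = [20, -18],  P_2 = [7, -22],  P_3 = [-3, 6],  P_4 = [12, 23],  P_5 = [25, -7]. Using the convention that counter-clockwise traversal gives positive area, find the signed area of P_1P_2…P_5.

Apply Gauss's area formula: 2A = Σ (x_i·y_{i+1} − x_{i+1}·y_i), indices taken mod 5.
P_1→P_2: (20)(-22) − (7)(-18) = -314
P_2→P_3: (7)(6) − (-3)(-22) = -24
P_3→P_4: (-3)(23) − (12)(6) = -141
P_4→P_5: (12)(-7) − (25)(23) = -659
P_5→P_1: (25)(-18) − (20)(-7) = -310
Σ = -1448
Signed area = Σ/2 = -724 (negative ⇒ clockwise traversal).

-724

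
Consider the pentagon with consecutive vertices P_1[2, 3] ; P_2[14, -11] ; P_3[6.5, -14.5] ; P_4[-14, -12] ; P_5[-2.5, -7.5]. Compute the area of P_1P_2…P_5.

Apply Gauss's area formula: 2A = Σ (x_i·y_{i+1} − x_{i+1}·y_i), indices taken mod 5.
Σ = (-64) + (-131.5) + (-281) + (75) + (7.5) = -394
Area = |Σ|/2 = 197.

197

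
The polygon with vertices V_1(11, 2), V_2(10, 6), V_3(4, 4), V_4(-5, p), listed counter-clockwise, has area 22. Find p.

4

The doubled signed area Σ (x_i y_{i+1} − x_{i+1} y_i) is linear in p.
With p=0 it equals 72; the coefficient of p is -7 (from the two edges through V_4).
So -7·p + 72 = 2·22 = 44 ⇒ p = 4.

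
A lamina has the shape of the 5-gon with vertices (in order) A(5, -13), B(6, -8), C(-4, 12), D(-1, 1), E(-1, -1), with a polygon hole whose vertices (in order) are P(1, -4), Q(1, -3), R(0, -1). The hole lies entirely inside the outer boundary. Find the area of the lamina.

Outer boundary:
Apply the surveyor's formula: 2A = Σ (x_i·y_{i+1} − x_{i+1}·y_i), indices taken mod 5.
Σ = (38) + (40) + (8) + (2) + (18) = 106
Area = |Σ|/2 = 53.
Hole:
Cross-terms: 1, -1, 1  ⇒  Σ = 1
Area = |Σ|/2 = 0.5.
Net area = 53 − 0.5 = 52.5.

52.5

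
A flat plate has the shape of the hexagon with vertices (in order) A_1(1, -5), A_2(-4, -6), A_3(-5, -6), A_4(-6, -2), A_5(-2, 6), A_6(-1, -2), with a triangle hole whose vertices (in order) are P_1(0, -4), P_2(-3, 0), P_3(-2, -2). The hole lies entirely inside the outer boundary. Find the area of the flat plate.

Outer boundary:
Cross-terms: -26, -6, -26, -40, 10, 7  ⇒  Σ = -81
Area = |Σ|/2 = 40.5.
Hole:
P_1→P_2: (0)(0) − (-3)(-4) = -12
P_2→P_3: (-3)(-2) − (-2)(0) = 6
P_3→P_1: (-2)(-4) − (0)(-2) = 8
Σ = 2
Area = |Σ|/2 = 1.
Net area = 40.5 − 1 = 39.5.

39.5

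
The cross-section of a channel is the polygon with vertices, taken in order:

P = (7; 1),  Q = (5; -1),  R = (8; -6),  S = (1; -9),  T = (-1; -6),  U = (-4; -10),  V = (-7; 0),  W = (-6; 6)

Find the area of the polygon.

144.5

Apply the surveyor's formula: 2A = Σ (x_i·y_{i+1} − x_{i+1}·y_i), indices taken mod 8.
Σ = (-12) + (-22) + (-66) + (-15) + (-14) + (-70) + (-42) + (-48) = -289
Area = |Σ|/2 = 144.5.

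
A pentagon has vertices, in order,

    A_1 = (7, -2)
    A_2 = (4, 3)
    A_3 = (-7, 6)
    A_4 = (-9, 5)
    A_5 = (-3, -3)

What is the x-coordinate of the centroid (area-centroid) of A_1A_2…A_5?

Apply Gauss's area formula. First the cross-terms c_i = x_i·y_{i+1} − x_{i+1}·y_i:
  29, 45, 19, 42, 27  ⇒  2A = 162, A = 81.
Then Σ (x_i + x_{i+1})·c_i = -516, so x̄ = -516 / (6·81) = -86/81.

-86/81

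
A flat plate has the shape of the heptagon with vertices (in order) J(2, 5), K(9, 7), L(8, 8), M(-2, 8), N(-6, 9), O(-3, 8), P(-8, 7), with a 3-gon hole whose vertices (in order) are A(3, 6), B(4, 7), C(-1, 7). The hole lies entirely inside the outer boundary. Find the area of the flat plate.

29

Outer boundary:
Apply Gauss's area formula: 2A = Σ (x_i·y_{i+1} − x_{i+1}·y_i), indices taken mod 7.
Σ = (-31) + (16) + (80) + (30) + (-21) + (43) + (-54) = 63
Area = |Σ|/2 = 31.5.
Hole:
Apply the shoelace (surveyor's) formula: 2A = Σ (x_i·y_{i+1} − x_{i+1}·y_i), indices taken mod 3.
A→B: (3)(7) − (4)(6) = -3
B→C: (4)(7) − (-1)(7) = 35
C→A: (-1)(6) − (3)(7) = -27
Σ = 5
Area = |Σ|/2 = 2.5.
Net area = 31.5 − 2.5 = 29.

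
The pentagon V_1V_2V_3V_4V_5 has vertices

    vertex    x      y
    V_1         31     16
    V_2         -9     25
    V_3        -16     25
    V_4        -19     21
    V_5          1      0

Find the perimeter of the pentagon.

116

|V_1V_2| = √((-40)² + (9)²) = √1681 = 41
|V_2V_3| = √((-7)² + (0)²) = √49 = 7
|V_3V_4| = √((-3)² + (-4)²) = √25 = 5
|V_4V_5| = √((20)² + (-21)²) = √841 = 29
|V_5V_1| = √((30)² + (16)²) = √1156 = 34
Perimeter = 41 + 7 + 5 + 29 + 34 = 116.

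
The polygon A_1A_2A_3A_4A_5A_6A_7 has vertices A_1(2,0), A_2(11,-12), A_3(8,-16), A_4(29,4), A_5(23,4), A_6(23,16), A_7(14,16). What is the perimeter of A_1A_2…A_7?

|A_1A_2| = √((9)² + (-12)²) = √225 = 15
|A_2A_3| = √((-3)² + (-4)²) = √25 = 5
|A_3A_4| = √((21)² + (20)²) = √841 = 29
|A_4A_5| = √((-6)² + (0)²) = √36 = 6
|A_5A_6| = √((0)² + (12)²) = √144 = 12
|A_6A_7| = √((-9)² + (0)²) = √81 = 9
|A_7A_1| = √((-12)² + (-16)²) = √400 = 20
Perimeter = 15 + 5 + 29 + 6 + 12 + 9 + 20 = 96.

96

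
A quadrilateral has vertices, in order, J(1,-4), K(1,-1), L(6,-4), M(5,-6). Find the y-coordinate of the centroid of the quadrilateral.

Apply Gauss's area formula. First the cross-terms c_i = x_i·y_{i+1} − x_{i+1}·y_i:
  3, 2, -16, -14  ⇒  2A = -25, A = -12.5.
Then Σ (y_i + y_{i+1})·c_i = 275, so ȳ = 275 / (6·(-12.5)) = -11/3.

-11/3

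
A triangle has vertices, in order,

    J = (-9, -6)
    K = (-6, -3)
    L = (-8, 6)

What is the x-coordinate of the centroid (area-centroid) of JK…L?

Apply the shoelace (surveyor's) formula. First the cross-terms c_i = x_i·y_{i+1} − x_{i+1}·y_i:
  -9, -60, 102  ⇒  2A = 33, A = 16.5.
Then Σ (x_i + x_{i+1})·c_i = -759, so x̄ = -759 / (6·16.5) = -23/3.

-23/3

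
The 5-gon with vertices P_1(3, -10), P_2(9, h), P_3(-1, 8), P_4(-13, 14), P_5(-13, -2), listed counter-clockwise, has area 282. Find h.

-8

The doubled signed area Σ (x_i y_{i+1} − x_{i+1} y_i) is linear in h.
With h=0 it equals 596; the coefficient of h is 4 (from the two edges through P_2).
So 4·h + 596 = 2·282 = 564 ⇒ h = -8.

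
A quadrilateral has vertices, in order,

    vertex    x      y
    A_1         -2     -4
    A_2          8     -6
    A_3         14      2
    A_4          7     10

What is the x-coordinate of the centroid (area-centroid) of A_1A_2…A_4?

Apply the shoelace formula. First the cross-terms c_i = x_i·y_{i+1} − x_{i+1}·y_i:
  44, 100, 126, -8  ⇒  2A = 262, A = 131.
Then Σ (x_i + x_{i+1})·c_i = 5070, so x̄ = 5070 / (6·131) = 845/131.

845/131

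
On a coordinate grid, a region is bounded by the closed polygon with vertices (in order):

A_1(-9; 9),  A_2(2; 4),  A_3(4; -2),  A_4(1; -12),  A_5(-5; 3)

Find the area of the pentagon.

97.5

Apply the surveyor's formula: 2A = Σ (x_i·y_{i+1} − x_{i+1}·y_i), indices taken mod 5.
Cross-terms: -54, -20, -46, -57, -18  ⇒  Σ = -195
Area = |Σ|/2 = 97.5.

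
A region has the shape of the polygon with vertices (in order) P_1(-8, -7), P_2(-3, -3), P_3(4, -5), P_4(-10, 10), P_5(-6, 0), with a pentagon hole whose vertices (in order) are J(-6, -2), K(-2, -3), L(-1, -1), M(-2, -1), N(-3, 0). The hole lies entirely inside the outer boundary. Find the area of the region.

Outer boundary:
Apply the surveyor's formula: 2A = Σ (x_i·y_{i+1} − x_{i+1}·y_i), indices taken mod 5.
Σ = (3) + (27) + (-10) + (60) + (42) = 122
Area = |Σ|/2 = 61.
Hole:
Apply Gauss's area formula: 2A = Σ (x_i·y_{i+1} − x_{i+1}·y_i), indices taken mod 5.
Σ = (14) + (-1) + (-1) + (-3) + (6) = 15
Area = |Σ|/2 = 7.5.
Net area = 61 − 7.5 = 53.5.

53.5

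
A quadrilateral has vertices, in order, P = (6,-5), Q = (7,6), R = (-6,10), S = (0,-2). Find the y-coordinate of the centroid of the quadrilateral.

593/201

Apply the shoelace (surveyor's) formula. First the cross-terms c_i = x_i·y_{i+1} − x_{i+1}·y_i:
  71, 106, 12, 12  ⇒  2A = 201, A = 100.5.
Then Σ (y_i + y_{i+1})·c_i = 1779, so ȳ = 1779 / (6·100.5) = 593/201.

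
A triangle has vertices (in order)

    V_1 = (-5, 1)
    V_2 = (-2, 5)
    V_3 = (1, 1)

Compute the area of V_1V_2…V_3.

12

Apply the surveyor's formula: 2A = Σ (x_i·y_{i+1} − x_{i+1}·y_i), indices taken mod 3.
Σ = (-23) + (-7) + (6) = -24
Area = |Σ|/2 = 12.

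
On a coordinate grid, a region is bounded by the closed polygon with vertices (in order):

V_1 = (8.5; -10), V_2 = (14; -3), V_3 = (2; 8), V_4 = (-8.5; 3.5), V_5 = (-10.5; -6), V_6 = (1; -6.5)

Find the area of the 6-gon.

Cross-terms: 114.5, 118, 75, 87.75, 74.25, 45.25  ⇒  Σ = 514.75
Area = |Σ|/2 = 257.375.

257.375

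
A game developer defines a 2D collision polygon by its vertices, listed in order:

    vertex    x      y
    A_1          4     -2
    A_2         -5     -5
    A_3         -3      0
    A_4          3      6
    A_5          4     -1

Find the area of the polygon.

47

A_1→A_2: (4)(-5) − (-5)(-2) = -30
A_2→A_3: (-5)(0) − (-3)(-5) = -15
A_3→A_4: (-3)(6) − (3)(0) = -18
A_4→A_5: (3)(-1) − (4)(6) = -27
A_5→A_1: (4)(-2) − (4)(-1) = -4
Σ = -94
Area = |Σ|/2 = 47.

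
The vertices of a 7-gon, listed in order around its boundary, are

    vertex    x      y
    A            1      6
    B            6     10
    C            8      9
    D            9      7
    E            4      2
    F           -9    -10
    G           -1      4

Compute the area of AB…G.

82.5

Cross-terms: -26, -26, -25, -10, -22, -46, -10  ⇒  Σ = -165
Area = |Σ|/2 = 82.5.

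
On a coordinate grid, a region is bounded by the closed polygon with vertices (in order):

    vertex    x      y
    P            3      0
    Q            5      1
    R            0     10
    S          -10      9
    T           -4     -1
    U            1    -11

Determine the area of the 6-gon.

Σ = (3) + (50) + (100) + (46) + (45) + (33) = 277
Area = |Σ|/2 = 138.5.

138.5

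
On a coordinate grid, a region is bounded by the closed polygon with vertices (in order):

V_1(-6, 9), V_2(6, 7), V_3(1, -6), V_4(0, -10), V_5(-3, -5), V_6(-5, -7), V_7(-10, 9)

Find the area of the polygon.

167

Apply the shoelace formula: 2A = Σ (x_i·y_{i+1} − x_{i+1}·y_i), indices taken mod 7.
V_1→V_2: (-6)(7) − (6)(9) = -96
V_2→V_3: (6)(-6) − (1)(7) = -43
V_3→V_4: (1)(-10) − (0)(-6) = -10
V_4→V_5: (0)(-5) − (-3)(-10) = -30
V_5→V_6: (-3)(-7) − (-5)(-5) = -4
V_6→V_7: (-5)(9) − (-10)(-7) = -115
V_7→V_1: (-10)(9) − (-6)(9) = -36
Σ = -334
Area = |Σ|/2 = 167.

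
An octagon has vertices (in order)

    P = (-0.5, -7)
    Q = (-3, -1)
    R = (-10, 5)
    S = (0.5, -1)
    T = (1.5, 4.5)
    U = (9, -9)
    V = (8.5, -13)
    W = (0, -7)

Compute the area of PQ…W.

Apply the shoelace (surveyor's) formula: 2A = Σ (x_i·y_{i+1} − x_{i+1}·y_i), indices taken mod 8.
P→Q: (-0.5)(-1) − (-3)(-7) = -20.5
Q→R: (-3)(5) − (-10)(-1) = -25
R→S: (-10)(-1) − (0.5)(5) = 7.5
S→T: (0.5)(4.5) − (1.5)(-1) = 3.75
T→U: (1.5)(-9) − (9)(4.5) = -54
U→V: (9)(-13) − (8.5)(-9) = -40.5
V→W: (8.5)(-7) − (0)(-13) = -59.5
W→P: (0)(-7) − (-0.5)(-7) = -3.5
Σ = -191.75
Area = |Σ|/2 = 95.875.

95.875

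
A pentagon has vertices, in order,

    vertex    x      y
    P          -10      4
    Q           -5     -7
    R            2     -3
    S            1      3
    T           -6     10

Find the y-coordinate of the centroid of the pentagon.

217/174

Apply Gauss's area formula. First the cross-terms c_i = x_i·y_{i+1} − x_{i+1}·y_i:
  90, 29, 9, 28, 76  ⇒  2A = 232, A = 116.
Then Σ (y_i + y_{i+1})·c_i = 868, so ȳ = 868 / (6·116) = 217/174.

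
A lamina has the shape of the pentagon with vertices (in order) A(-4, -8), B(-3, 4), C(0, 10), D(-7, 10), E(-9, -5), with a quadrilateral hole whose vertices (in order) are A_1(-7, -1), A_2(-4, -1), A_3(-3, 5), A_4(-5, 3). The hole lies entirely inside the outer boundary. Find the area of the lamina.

Outer boundary:
Apply the shoelace (surveyor's) formula: 2A = Σ (x_i·y_{i+1} − x_{i+1}·y_i), indices taken mod 5.
A→B: (-4)(4) − (-3)(-8) = -40
B→C: (-3)(10) − (0)(4) = -30
C→D: (0)(10) − (-7)(10) = 70
D→E: (-7)(-5) − (-9)(10) = 125
E→A: (-9)(-8) − (-4)(-5) = 52
Σ = 177
Area = |Σ|/2 = 88.5.
Hole:
Apply Gauss's area formula: 2A = Σ (x_i·y_{i+1} − x_{i+1}·y_i), indices taken mod 4.
A_1→A_2: (-7)(-1) − (-4)(-1) = 3
A_2→A_3: (-4)(5) − (-3)(-1) = -23
A_3→A_4: (-3)(3) − (-5)(5) = 16
A_4→A_1: (-5)(-1) − (-7)(3) = 26
Σ = 22
Area = |Σ|/2 = 11.
Net area = 88.5 − 11 = 77.5.

77.5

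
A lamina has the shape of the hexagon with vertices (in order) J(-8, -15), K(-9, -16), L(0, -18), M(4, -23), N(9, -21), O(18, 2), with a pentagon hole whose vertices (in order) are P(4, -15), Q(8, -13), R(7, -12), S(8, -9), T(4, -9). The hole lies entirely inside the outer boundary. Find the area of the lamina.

228

Outer boundary:
Apply the shoelace (surveyor's) formula: 2A = Σ (x_i·y_{i+1} − x_{i+1}·y_i), indices taken mod 6.
J→K: (-8)(-16) − (-9)(-15) = -7
K→L: (-9)(-18) − (0)(-16) = 162
L→M: (0)(-23) − (4)(-18) = 72
M→N: (4)(-21) − (9)(-23) = 123
N→O: (9)(2) − (18)(-21) = 396
O→J: (18)(-15) − (-8)(2) = -254
Σ = 492
Area = |Σ|/2 = 246.
Hole:
Σ = (68) + (-5) + (33) + (-36) + (-24) = 36
Area = |Σ|/2 = 18.
Net area = 246 − 18 = 228.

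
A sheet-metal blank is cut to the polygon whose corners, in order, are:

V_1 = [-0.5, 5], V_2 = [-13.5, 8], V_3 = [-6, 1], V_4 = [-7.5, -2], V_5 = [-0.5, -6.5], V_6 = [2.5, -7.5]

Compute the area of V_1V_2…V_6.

Apply Gauss's area formula: 2A = Σ (x_i·y_{i+1} − x_{i+1}·y_i), indices taken mod 6.
V_1→V_2: (-0.5)(8) − (-13.5)(5) = 63.5
V_2→V_3: (-13.5)(1) − (-6)(8) = 34.5
V_3→V_4: (-6)(-2) − (-7.5)(1) = 19.5
V_4→V_5: (-7.5)(-6.5) − (-0.5)(-2) = 47.75
V_5→V_6: (-0.5)(-7.5) − (2.5)(-6.5) = 20
V_6→V_1: (2.5)(5) − (-0.5)(-7.5) = 8.75
Σ = 194
Area = |Σ|/2 = 97.

97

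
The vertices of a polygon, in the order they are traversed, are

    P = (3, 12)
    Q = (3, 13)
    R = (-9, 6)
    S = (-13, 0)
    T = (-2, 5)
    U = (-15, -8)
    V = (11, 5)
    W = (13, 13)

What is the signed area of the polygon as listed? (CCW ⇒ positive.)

225

Apply the shoelace (surveyor's) formula: 2A = Σ (x_i·y_{i+1} − x_{i+1}·y_i), indices taken mod 8.
Σ = (3) + (135) + (78) + (-65) + (91) + (13) + (78) + (117) = 450
Signed area = Σ/2 = 225 (positive ⇒ counter-clockwise traversal).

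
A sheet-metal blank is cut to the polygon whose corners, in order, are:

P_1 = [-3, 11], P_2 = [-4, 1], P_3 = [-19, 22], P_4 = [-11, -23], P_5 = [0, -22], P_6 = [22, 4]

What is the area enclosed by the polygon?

Apply the shoelace formula: 2A = Σ (x_i·y_{i+1} − x_{i+1}·y_i), indices taken mod 6.
Σ = (41) + (-69) + (679) + (242) + (484) + (254) = 1631
Area = |Σ|/2 = 815.5.

815.5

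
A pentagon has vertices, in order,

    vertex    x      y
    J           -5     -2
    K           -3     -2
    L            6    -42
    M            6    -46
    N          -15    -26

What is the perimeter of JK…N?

102

|JK| = √((2)² + (0)²) = √4 = 2
|KL| = √((9)² + (-40)²) = √1681 = 41
|LM| = √((0)² + (-4)²) = √16 = 4
|MN| = √((-21)² + (20)²) = √841 = 29
|NJ| = √((10)² + (24)²) = √676 = 26
Perimeter = 2 + 41 + 4 + 29 + 26 = 102.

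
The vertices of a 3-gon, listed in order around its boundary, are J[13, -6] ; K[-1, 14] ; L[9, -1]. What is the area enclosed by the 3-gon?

5

Cross-terms: 176, -125, -41  ⇒  Σ = 10
Area = |Σ|/2 = 5.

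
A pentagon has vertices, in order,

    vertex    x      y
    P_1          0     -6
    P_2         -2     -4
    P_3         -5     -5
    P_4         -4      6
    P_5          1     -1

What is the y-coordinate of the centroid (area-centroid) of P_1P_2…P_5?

Apply the shoelace formula. First the cross-terms c_i = x_i·y_{i+1} − x_{i+1}·y_i:
  -12, -10, -50, -2, -6  ⇒  2A = -80, A = -40.
Then Σ (y_i + y_{i+1})·c_i = 192, so ȳ = 192 / (6·(-40)) = -0.8.

-0.8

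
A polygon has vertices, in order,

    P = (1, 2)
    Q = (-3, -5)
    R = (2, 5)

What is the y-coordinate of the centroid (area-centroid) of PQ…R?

2/3

Apply the surveyor's formula. First the cross-terms c_i = x_i·y_{i+1} − x_{i+1}·y_i:
  1, -5, -1  ⇒  2A = -5, A = -2.5.
Then Σ (y_i + y_{i+1})·c_i = -10, so ȳ = -10 / (6·(-2.5)) = 2/3.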